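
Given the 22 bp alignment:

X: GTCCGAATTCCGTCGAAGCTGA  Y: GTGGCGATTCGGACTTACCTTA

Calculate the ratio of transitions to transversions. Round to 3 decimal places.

Transitions are A↔G and C↔T; transversions are all other mismatches.
Transitions: 1. Transversions: 9.
R = 1/9 = 0.111111… ≈ 0.111 (to 3 d.p.).

0.111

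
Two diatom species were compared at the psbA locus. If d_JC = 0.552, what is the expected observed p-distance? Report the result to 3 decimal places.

0.391

p = (3/4)(1 − e^(−4d/3)) = 0.75 × (1 − e^(-0.736)) = 0.75 × (1 − 0.479026) = 0.390731.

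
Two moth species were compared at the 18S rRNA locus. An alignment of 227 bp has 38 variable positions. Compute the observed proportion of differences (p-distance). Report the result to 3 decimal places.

0.167

p = 38/227 = 0.167400… ≈ 0.167 (to 3 d.p.).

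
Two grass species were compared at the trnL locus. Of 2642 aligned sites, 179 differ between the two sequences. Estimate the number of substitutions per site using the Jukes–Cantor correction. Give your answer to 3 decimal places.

0.071

p = 179/2642 ≈ 0.067752.
d = −(3/4) ln(1 − 4p/3) = −0.75 ln(1 − 0.090336) = −0.75 ln(0.909664)
  = −0.75 × (-0.094680) = 0.071010 substitutions/site.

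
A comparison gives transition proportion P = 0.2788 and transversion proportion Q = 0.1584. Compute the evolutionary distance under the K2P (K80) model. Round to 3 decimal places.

0.725

Under the Kimura two-parameter model, d = −½ ln(1 − 2P − Q) − ¼ ln(1 − 2Q).
1 − 2P − Q = 0.284, giving −½ ln(0.284) = 0.629391.
1 − 2Q = 0.6832, giving −¼ ln(0.6832) = 0.095242.
d = 0.629391 + 0.095242 = 0.724633.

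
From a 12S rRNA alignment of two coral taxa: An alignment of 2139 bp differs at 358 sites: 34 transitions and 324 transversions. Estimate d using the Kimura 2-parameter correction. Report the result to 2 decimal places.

P = 34/2139 ≈ 0.015895 and Q = 324/2139 ≈ 0.151473.
Under the Kimura two-parameter model, d = −½ ln(1 − 2P − Q) − ¼ ln(1 − 2Q).
1 − 2P − Q = 0.816737, giving −½ ln(0.816737) = 0.101219.
1 − 2Q = 0.697054, giving −¼ ln(0.697054) = 0.090223.
d = 0.101219 + 0.090223 = 0.191442.

0.19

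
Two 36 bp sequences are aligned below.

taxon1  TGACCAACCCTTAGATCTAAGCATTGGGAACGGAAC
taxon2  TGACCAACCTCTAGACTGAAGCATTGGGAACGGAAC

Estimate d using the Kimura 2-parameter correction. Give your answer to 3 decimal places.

Of 36 sites, 4 differences are transitions and 1 are transversions, so P = 4/36 ≈ 0.111111 and Q = 1/36 ≈ 0.027778.
Under the Kimura two-parameter model, d = −½ ln(1 − 2P − Q) − ¼ ln(1 − 2Q).
1 − 2P − Q = 0.75, giving −½ ln(0.75) = 0.143841.
1 − 2Q = 0.944444, giving −¼ ln(0.944444) = 0.014290.
d = 0.143841 + 0.014290 = 0.158131.

0.158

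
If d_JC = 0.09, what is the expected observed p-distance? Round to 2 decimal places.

0.08

p = (3/4)(1 − e^(−4d/3)) = 0.75 × (1 − e^(-0.12)) = 0.75 × (1 − 0.886920) = 0.084810.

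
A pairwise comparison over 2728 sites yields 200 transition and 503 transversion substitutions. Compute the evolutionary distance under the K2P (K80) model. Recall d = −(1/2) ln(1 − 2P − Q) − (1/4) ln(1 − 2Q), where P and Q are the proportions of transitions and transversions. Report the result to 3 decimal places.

0.316

P = 200/2728 ≈ 0.073314 and Q = 503/2728 ≈ 0.184384.
Under the Kimura two-parameter model, d = −½ ln(1 − 2P − Q) − ¼ ln(1 − 2Q).
1 − 2P − Q = 0.668988, giving −½ ln(0.668988) = 0.200995.
1 − 2Q = 0.631232, giving −¼ ln(0.631232) = 0.115020.
d = 0.200995 + 0.115020 = 0.316015.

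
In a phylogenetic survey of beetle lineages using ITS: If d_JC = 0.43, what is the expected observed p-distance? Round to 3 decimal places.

0.327

p = (3/4)(1 − e^(−4d/3)) = 0.75 × (1 − e^(-0.573333)) = 0.75 × (1 − 0.563644) = 0.327267.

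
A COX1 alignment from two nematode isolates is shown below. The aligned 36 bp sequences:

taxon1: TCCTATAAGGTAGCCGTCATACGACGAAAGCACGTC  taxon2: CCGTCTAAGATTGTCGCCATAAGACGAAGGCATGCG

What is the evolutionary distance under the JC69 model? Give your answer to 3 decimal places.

0.441

The sequences differ at 12 of 36 sites, so p = 12/36 ≈ 0.333333.
d = −(3/4) ln(1 − 4p/3) = −0.75 ln(1 − 0.444444) = −0.75 ln(0.555556)
  = −0.75 × (-0.587786) = 0.440840 substitutions/site.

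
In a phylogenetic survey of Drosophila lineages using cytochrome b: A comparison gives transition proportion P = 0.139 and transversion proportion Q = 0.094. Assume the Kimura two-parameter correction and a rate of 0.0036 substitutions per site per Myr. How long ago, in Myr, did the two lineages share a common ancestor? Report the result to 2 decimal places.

39.54

Under the Kimura two-parameter model, d = −½ ln(1 − 2P − Q) − ¼ ln(1 − 2Q).
1 − 2P − Q = 0.628, giving −½ ln(0.628) = 0.232608.
1 − 2Q = 0.812, giving −¼ ln(0.812) = 0.052064.
d = 0.232608 + 0.052064 = 0.284672.
Under a molecular clock d = 2μt, so t = d/(2μ) = 0.284672 / (2 × 0.0036) = 39.54 Myr.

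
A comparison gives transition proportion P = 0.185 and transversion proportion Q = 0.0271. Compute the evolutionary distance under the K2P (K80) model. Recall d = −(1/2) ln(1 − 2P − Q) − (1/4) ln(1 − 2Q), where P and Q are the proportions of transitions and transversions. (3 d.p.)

Under the Kimura two-parameter model, d = −½ ln(1 − 2P − Q) − ¼ ln(1 − 2Q).
1 − 2P − Q = 0.6029, giving −½ ln(0.6029) = 0.253002.
1 − 2Q = 0.9458, giving −¼ ln(0.9458) = 0.013931.
d = 0.253002 + 0.013931 = 0.266933.

0.267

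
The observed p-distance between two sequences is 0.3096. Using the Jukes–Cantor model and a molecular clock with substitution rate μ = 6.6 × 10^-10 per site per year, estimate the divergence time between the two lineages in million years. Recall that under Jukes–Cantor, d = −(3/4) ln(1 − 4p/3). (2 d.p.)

302.49

d = −(3/4) ln(1 − 4p/3) = −0.75 ln(1 − 0.4128) = −0.75 ln(0.5872)
  = −0.75 × (-0.532390) = 0.399293 substitutions/site.
Under a molecular clock d = 2μt, so t = d/(2μ) = 0.399293 / (2 × 6.6 × 10^-10) = 302.49 million years.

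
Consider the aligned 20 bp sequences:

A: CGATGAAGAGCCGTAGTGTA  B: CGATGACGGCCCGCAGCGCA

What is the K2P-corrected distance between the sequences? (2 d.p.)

0.40

Of 20 sites, 4 differences are transitions and 2 are transversions, so P = 4/20 = 0.2 and Q = 2/20 = 0.1.
Under the Kimura two-parameter model, d = −½ ln(1 − 2P − Q) − ¼ ln(1 − 2Q).
1 − 2P − Q = 0.5, giving −½ ln(0.5) = 0.346574.
1 − 2Q = 0.8, giving −¼ ln(0.8) = 0.055786.
d = 0.346574 + 0.055786 = 0.402360.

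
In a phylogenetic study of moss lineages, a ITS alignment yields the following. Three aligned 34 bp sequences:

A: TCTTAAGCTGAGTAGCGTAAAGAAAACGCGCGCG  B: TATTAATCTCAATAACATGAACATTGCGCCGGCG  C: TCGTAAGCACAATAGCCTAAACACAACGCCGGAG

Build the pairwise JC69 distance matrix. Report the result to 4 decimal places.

A–B: 13/34 sites differ → p ≈ 0.382353, d = −0.75 ln(1 − 0.509804) = 0.534712 ≈ 0.5347.
A–C: 10/34 sites differ → p ≈ 0.294118, d = −0.75 ln(1 − 0.392157) = 0.373379 ≈ 0.3734.
B–C: 11/34 sites differ → p ≈ 0.323529, d = −0.75 ln(1 − 0.431372) = 0.423397 ≈ 0.4234.

d(A,B) = 0.5347, d(A,C) = 0.3734, d(B,C) = 0.4234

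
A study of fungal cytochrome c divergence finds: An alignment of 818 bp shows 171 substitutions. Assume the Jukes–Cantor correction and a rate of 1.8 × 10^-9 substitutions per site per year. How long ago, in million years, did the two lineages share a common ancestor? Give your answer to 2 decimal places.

p = 171/818 ≈ 0.209046.
d = −(3/4) ln(1 − 4p/3) = −0.75 ln(1 − 0.278728) = −0.75 ln(0.721272)
  = −0.75 × (-0.326739) = 0.245054 substitutions/site.
Under a molecular clock d = 2μt, so t = d/(2μ) = 0.245054 / (2 × 1.8 × 10^-9) = 68.07 million years.

68.07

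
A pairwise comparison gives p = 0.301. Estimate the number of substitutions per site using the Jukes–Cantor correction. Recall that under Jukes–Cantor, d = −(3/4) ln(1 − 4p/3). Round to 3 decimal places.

0.385

d = −(3/4) ln(1 − 4p/3) = −0.75 ln(1 − 0.401333) = −0.75 ln(0.598667)
  = −0.75 × (-0.513050) = 0.384788 substitutions/site.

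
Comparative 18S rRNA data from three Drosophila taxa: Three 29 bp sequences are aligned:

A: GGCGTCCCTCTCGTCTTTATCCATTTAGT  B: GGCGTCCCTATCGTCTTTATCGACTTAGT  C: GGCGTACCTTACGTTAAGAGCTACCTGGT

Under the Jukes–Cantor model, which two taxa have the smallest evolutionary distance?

A–B: 3/29 differ, p = 0.103, d = 0.111.
A–C: 12/29 differ, p = 0.414, d = 0.602.
B–C: 11/29 differ, p = 0.379, d = 0.529.
The smallest distance is between A and B.

A and B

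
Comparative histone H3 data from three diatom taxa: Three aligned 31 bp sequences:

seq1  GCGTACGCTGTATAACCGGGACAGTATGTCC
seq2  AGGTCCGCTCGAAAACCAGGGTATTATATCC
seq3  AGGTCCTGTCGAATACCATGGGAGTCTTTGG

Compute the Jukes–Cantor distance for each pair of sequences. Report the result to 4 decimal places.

seq1–seq2: 11/31 sites differ → p ≈ 0.354839, d = −0.75 ln(1 − 0.473119) = 0.480585 ≈ 0.4806.
seq1–seq3: 17/31 sites differ → p ≈ 0.548387, d = −0.75 ln(1 − 0.731183) = 0.985293 ≈ 0.9853.
seq2–seq3: 10/31 sites differ → p ≈ 0.322581, d = −0.75 ln(1 − 0.430108) = 0.421731 ≈ 0.4217.

d(seq1,seq2) = 0.4806, d(seq1,seq3) = 0.9853, d(seq2,seq3) = 0.4217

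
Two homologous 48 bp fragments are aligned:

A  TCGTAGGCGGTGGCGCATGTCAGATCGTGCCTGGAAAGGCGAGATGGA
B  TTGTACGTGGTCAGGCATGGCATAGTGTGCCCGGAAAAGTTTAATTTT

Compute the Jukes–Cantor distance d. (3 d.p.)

The sequences differ at 19 of 48 sites, so p = 19/48 ≈ 0.395833.
d = −(3/4) ln(1 − 4p/3) = −0.75 ln(1 − 0.527777) = −0.75 ln(0.472223)
  = −0.75 × (-0.750304) = 0.562728 substitutions/site.

0.563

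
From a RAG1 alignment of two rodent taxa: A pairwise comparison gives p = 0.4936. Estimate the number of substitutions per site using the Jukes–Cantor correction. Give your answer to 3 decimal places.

d = −(3/4) ln(1 − 4p/3) = −0.75 ln(1 − 0.658133) = −0.75 ln(0.341867)
  = −0.75 × (-1.073334) = 0.805001 substitutions/site.

0.805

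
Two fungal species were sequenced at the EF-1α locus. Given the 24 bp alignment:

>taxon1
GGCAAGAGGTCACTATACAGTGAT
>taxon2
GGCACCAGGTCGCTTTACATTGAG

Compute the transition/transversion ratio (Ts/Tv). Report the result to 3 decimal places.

0.200

Transitions are A↔G and C↔T; transversions are all other mismatches.
Transitions: 1. Transversions: 5.
R = 1/5 = 0.200.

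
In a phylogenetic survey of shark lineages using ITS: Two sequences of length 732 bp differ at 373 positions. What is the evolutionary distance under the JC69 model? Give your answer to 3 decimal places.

0.853

p = 373/732 ≈ 0.509563.
d = −(3/4) ln(1 − 4p/3) = −0.75 ln(1 − 0.679417) = −0.75 ln(0.320583)
  = −0.75 × (-1.137614) = 0.853211 substitutions/site.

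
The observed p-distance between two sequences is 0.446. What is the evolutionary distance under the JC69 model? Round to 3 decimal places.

d = −(3/4) ln(1 − 4p/3) = −0.75 ln(1 − 0.594667) = −0.75 ln(0.405333)
  = −0.75 × (-0.903046) = 0.677285 substitutions/site.

0.677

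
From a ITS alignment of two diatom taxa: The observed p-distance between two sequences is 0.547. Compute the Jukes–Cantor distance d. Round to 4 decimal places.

0.9802

d = −(3/4) ln(1 − 4p/3) = −0.75 ln(1 − 0.729333) = −0.75 ln(0.270667)
  = −0.75 × (-1.306866) = 0.980150 substitutions/site.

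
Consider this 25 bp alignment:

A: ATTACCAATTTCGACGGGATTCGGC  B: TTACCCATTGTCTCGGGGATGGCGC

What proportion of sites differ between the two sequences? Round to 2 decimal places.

The sequences differ at 11 of 25 positions.
p = 11/25 = 0.44.

0.44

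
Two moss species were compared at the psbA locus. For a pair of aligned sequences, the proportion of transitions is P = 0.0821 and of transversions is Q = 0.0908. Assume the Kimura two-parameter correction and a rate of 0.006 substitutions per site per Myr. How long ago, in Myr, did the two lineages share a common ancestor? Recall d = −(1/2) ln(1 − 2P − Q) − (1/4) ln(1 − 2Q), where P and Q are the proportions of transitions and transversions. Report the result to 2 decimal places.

Under the Kimura two-parameter model, d = −½ ln(1 − 2P − Q) − ¼ ln(1 − 2Q).
1 − 2P − Q = 0.745, giving −½ ln(0.745) = 0.147186.
1 − 2Q = 0.8184, giving −¼ ln(0.8184) = 0.050101.
d = 0.147186 + 0.050101 = 0.197287.
Under a molecular clock d = 2μt, so t = d/(2μ) = 0.197287 / (2 × 0.006) = 16.44 Myr.

16.44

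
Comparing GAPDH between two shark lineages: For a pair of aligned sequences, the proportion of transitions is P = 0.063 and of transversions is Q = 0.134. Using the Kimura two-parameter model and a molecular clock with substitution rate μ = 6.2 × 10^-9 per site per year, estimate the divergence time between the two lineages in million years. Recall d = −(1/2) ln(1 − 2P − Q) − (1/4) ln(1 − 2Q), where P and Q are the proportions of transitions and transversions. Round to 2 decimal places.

18.43

Under the Kimura two-parameter model, d = −½ ln(1 − 2P − Q) − ¼ ln(1 − 2Q).
1 − 2P − Q = 0.74, giving −½ ln(0.74) = 0.150553.
1 − 2Q = 0.732, giving −¼ ln(0.732) = 0.077994.
d = 0.150553 + 0.077994 = 0.228547.
Under a molecular clock d = 2μt, so t = d/(2μ) = 0.228547 / (2 × 6.2 × 10^-9) = 18.43 million years.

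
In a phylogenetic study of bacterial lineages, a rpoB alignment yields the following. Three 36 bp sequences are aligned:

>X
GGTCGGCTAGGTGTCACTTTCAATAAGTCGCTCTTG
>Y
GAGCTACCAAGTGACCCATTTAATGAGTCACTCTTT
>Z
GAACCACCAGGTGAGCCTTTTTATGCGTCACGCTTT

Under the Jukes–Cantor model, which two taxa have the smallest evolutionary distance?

Y and Z

X–Y: 13/36 differ, p = 0.361, d = 0.493.
X–Z: 15/36 differ, p = 0.417, d = 0.608.
Y–Z: 8/36 differ, p = 0.222, d = 0.264.
The smallest distance is between Y and Z.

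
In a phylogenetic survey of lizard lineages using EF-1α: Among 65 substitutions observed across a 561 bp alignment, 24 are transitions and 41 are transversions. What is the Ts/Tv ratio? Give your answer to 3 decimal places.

R = 24/41 = 0.585365… ≈ 0.585 (to 3 d.p.).

0.585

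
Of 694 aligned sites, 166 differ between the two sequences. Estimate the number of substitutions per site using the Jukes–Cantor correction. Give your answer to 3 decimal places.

0.288

p = 166/694 ≈ 0.239193.
d = −(3/4) ln(1 − 4p/3) = −0.75 ln(1 − 0.318924) = −0.75 ln(0.681076)
  = −0.75 × (-0.384081) = 0.288061 substitutions/site.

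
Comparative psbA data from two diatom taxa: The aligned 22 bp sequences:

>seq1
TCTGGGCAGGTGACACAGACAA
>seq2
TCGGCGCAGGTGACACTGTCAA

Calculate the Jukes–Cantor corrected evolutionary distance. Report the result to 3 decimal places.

0.208

The sequences differ at 4 of 22 sites (3, 5, 17, 19), so p = 4/22 ≈ 0.181818.
d = −(3/4) ln(1 − 4p/3) = −0.75 ln(1 − 0.242424) = −0.75 ln(0.757576)
  = −0.75 × (-0.277631) = 0.208223 substitutions/site.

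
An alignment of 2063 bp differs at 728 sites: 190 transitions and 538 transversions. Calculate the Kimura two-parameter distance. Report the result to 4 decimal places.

P = 190/2063 ≈ 0.092099 and Q = 538/2063 ≈ 0.260785.
Under the Kimura two-parameter model, d = −½ ln(1 − 2P − Q) − ¼ ln(1 − 2Q).
1 − 2P − Q = 0.555017, giving −½ ln(0.555017) = 0.294378.
1 − 2Q = 0.47843, giving −¼ ln(0.47843) = 0.184311.
d = 0.294378 + 0.184311 = 0.478689.

0.4787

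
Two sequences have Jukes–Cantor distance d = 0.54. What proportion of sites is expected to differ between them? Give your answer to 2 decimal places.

0.38

p = (3/4)(1 − e^(−4d/3)) = 0.75 × (1 − e^(-0.72)) = 0.75 × (1 − 0.486752) = 0.384936.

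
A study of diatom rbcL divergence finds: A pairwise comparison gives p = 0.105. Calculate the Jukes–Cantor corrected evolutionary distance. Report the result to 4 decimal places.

d = −(3/4) ln(1 − 4p/3) = −0.75 ln(1 − 0.14) = −0.75 ln(0.86)
  = −0.75 × (-0.150823) = 0.113117 substitutions/site.

0.1131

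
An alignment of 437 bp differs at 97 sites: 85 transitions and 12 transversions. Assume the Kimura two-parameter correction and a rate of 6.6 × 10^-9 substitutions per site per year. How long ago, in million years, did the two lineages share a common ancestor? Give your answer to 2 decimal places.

P = 85/437 ≈ 0.194508 and Q = 12/437 ≈ 0.02746.
Under the Kimura two-parameter model, d = −½ ln(1 − 2P − Q) − ¼ ln(1 − 2Q).
1 − 2P − Q = 0.583524, giving −½ ln(0.583524) = 0.269335.
1 − 2Q = 0.94508, giving −¼ ln(0.94508) = 0.014121.
d = 0.269335 + 0.014121 = 0.283456.
Under a molecular clock d = 2μt, so t = d/(2μ) = 0.283456 / (2 × 6.6 × 10^-9) = 21.47 million years.

21.47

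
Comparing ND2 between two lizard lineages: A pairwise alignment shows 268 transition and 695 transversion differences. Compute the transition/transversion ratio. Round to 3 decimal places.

0.386

R = 268/695 = 0.385611… ≈ 0.386 (to 3 d.p.).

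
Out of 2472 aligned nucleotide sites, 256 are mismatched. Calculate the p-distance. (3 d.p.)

0.104

p = 256/2472 = 0.103559… ≈ 0.104 (to 3 d.p.).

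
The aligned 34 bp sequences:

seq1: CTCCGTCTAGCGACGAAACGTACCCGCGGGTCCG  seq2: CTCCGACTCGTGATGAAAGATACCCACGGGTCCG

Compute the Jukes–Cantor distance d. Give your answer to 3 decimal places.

The sequences differ at 7 of 34 sites (6, 9, 11, 14, 19, 20, 26), so p = 7/34 ≈ 0.205882.
d = −(3/4) ln(1 − 4p/3) = −0.75 ln(1 − 0.274509) = −0.75 ln(0.725491)
  = −0.75 × (-0.320907) = 0.240680 substitutions/site.

0.241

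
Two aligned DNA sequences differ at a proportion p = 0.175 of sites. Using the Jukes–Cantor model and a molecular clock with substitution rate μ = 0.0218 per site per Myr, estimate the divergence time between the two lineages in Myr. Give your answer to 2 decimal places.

4.57

d = −(3/4) ln(1 − 4p/3) = −0.75 ln(1 − 0.233333) = −0.75 ln(0.766667)
  = −0.75 × (-0.265703) = 0.199277 substitutions/site.
Under a molecular clock d = 2μt, so t = d/(2μ) = 0.199277 / (2 × 0.0218) = 4.57 Myr.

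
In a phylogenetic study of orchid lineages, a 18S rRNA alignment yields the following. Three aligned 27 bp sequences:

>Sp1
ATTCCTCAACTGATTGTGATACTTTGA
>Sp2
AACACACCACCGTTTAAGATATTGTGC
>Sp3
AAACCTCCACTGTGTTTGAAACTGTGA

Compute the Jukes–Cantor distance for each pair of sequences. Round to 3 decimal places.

d(Sp1,Sp2) = 0.673, d(Sp1,Sp3) = 0.377, d(Sp2,Sp3) = 0.511

Sp1–Sp2: 12/27 sites differ → p ≈ 0.444444, d = −0.75 ln(1 − 0.592592) = 0.673455 ≈ 0.673.
Sp1–Sp3: 8/27 sites differ → p ≈ 0.296296, d = −0.75 ln(1 − 0.395061) = 0.376971 ≈ 0.377.
Sp2–Sp3: 10/27 sites differ → p ≈ 0.37037, d = −0.75 ln(1 − 0.493827) = 0.510658 ≈ 0.511.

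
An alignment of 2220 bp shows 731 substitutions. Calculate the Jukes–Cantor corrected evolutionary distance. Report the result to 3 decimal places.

p = 731/2220 ≈ 0.329279.
d = −(3/4) ln(1 − 4p/3) = −0.75 ln(1 − 0.439039) = −0.75 ln(0.560961)
  = −0.75 × (-0.578104) = 0.433578 substitutions/site.

0.434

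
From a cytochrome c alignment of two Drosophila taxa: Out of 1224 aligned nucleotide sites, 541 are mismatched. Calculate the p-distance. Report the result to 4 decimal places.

p = 541/1224 = 0.441993… ≈ 0.4420 (to 4 d.p.).

0.4420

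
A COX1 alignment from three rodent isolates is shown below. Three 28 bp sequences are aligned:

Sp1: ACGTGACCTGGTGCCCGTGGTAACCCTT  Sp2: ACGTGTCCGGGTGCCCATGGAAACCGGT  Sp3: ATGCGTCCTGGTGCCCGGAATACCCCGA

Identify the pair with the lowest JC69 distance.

Sp1 and Sp2

Sp1–Sp2: 6/28 differ, p = 0.214, d = 0.252.
Sp1–Sp3: 9/28 differ, p = 0.321, d = 0.420.
Sp2–Sp3: 11/28 differ, p = 0.393, d = 0.556.
The smallest distance is between Sp1 and Sp2.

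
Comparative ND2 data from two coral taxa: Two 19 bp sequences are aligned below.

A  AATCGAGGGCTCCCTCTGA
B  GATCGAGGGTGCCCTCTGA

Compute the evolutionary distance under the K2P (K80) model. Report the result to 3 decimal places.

0.180

Of 19 sites, 2 differences are transitions and 1 are transversions, so P = 2/19 ≈ 0.105263 and Q = 1/19 ≈ 0.052632.
Under the Kimura two-parameter model, d = −½ ln(1 − 2P − Q) − ¼ ln(1 − 2Q).
1 − 2P − Q = 0.736842, giving −½ ln(0.736842) = 0.152691.
1 − 2Q = 0.894736, giving −¼ ln(0.894736) = 0.027807.
d = 0.152691 + 0.027807 = 0.180498.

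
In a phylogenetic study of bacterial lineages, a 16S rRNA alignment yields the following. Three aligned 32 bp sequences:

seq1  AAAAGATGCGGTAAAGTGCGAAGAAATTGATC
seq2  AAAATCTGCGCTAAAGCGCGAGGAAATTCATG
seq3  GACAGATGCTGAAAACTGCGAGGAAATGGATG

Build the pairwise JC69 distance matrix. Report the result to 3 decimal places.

seq1–seq2: 7/32 sites differ → p = 0.21875, d = −0.75 ln(1 − 0.291667) = 0.258631 ≈ 0.259.
seq1–seq3: 8/32 sites differ → p = 0.25, d = −0.75 ln(1 − 0.333333) = 0.304098 ≈ 0.304.
seq2–seq3: 11/32 sites differ → p = 0.34375, d = −0.75 ln(1 − 0.458333) = 0.459828 ≈ 0.460.

d(seq1,seq2) = 0.259, d(seq1,seq3) = 0.304, d(seq2,seq3) = 0.460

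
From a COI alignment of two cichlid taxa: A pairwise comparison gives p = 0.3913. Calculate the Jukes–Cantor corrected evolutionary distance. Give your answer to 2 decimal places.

0.55

d = −(3/4) ln(1 − 4p/3) = −0.75 ln(1 − 0.521733) = −0.75 ln(0.478267)
  = −0.75 × (-0.737586) = 0.553190 substitutions/site.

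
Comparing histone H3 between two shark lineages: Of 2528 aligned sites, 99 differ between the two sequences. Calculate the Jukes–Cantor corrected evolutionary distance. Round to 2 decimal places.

p = 99/2528 ≈ 0.039161.
d = −(3/4) ln(1 − 4p/3) = −0.75 ln(1 − 0.052215) = −0.75 ln(0.947785)
  = −0.75 × (-0.053628) = 0.040221 substitutions/site.

0.04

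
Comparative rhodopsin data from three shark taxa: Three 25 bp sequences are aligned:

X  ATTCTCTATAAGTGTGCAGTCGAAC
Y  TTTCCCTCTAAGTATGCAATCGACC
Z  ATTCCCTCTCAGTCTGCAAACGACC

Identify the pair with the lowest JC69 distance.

Y and Z

X–Y: 6/25 differ, p = 0.240, d = 0.289.
X–Z: 7/25 differ, p = 0.280, d = 0.351.
Y–Z: 4/25 differ, p = 0.160, d = 0.180.
The smallest distance is between Y and Z.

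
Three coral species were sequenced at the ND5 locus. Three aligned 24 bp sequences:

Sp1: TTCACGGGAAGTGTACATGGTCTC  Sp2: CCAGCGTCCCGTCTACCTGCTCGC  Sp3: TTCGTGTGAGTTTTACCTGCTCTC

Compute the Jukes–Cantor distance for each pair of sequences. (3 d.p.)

d(Sp1,Sp2) = 0.824, d(Sp1,Sp3) = 0.441, d(Sp2,Sp3) = 0.608

Sp1–Sp2: 12/24 sites differ → p = 0.5, d = −0.75 ln(1 − 0.666667) = 0.823960 ≈ 0.824.
Sp1–Sp3: 8/24 sites differ → p ≈ 0.333333, d = −0.75 ln(1 − 0.444444) = 0.440839 ≈ 0.441.
Sp2–Sp3: 10/24 sites differ → p ≈ 0.416667, d = −0.75 ln(1 − 0.555556) = 0.608198 ≈ 0.608.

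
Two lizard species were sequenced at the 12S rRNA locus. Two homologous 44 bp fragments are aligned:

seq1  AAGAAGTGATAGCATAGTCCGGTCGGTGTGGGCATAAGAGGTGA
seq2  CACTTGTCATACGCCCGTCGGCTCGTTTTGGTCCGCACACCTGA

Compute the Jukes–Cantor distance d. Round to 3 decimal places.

The sequences differ at 21 of 44 sites, so p = 21/44 ≈ 0.477273.
d = −(3/4) ln(1 − 4p/3) = −0.75 ln(1 − 0.636364) = −0.75 ln(0.363636)
  = −0.75 × (-1.011602) = 0.758702 substitutions/site.

0.759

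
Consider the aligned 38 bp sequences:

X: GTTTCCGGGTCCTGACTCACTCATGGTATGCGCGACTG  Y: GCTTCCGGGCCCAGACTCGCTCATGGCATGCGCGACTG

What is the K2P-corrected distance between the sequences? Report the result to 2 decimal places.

0.15

Of 38 sites, 4 differences are transitions and 1 are transversions, so P = 4/38 ≈ 0.105263 and Q = 1/38 ≈ 0.026316.
Under the Kimura two-parameter model, d = −½ ln(1 − 2P − Q) − ¼ ln(1 − 2Q).
1 − 2P − Q = 0.763158, giving −½ ln(0.763158) = 0.135145.
1 − 2Q = 0.947368, giving −¼ ln(0.947368) = 0.013517.
d = 0.135145 + 0.013517 = 0.148662.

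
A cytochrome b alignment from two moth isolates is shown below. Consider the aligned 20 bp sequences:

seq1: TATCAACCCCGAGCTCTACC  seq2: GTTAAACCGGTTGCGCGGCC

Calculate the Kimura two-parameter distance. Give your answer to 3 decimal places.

Of 20 sites, 1 differences are transitions and 9 are transversions, so P = 1/20 = 0.05 and Q = 9/20 = 0.45.
Under the Kimura two-parameter model, d = −½ ln(1 − 2P − Q) − ¼ ln(1 − 2Q).
1 − 2P − Q = 0.45, giving −½ ln(0.45) = 0.399254.
1 − 2Q = 0.1, giving −¼ ln(0.1) = 0.575646.
d = 0.399254 + 0.575646 = 0.974900.

0.975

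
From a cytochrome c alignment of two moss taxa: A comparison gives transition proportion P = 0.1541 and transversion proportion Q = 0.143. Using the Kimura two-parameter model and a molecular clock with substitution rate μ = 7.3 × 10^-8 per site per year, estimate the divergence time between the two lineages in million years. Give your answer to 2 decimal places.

2.63

Under the Kimura two-parameter model, d = −½ ln(1 − 2P − Q) − ¼ ln(1 − 2Q).
1 − 2P − Q = 0.5488, giving −½ ln(0.5488) = 0.300011.
1 − 2Q = 0.714, giving −¼ ln(0.714) = 0.084218.
d = 0.300011 + 0.084218 = 0.384229.
Under a molecular clock d = 2μt, so t = d/(2μ) = 0.384229 / (2 × 7.3 × 10^-8) = 2.63 million years.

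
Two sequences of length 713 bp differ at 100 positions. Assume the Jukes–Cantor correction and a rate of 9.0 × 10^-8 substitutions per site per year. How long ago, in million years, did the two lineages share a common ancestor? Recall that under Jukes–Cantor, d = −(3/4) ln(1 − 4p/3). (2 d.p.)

0.86

p = 100/713 ≈ 0.140252.
d = −(3/4) ln(1 − 4p/3) = −0.75 ln(1 − 0.187003) = −0.75 ln(0.812997)
  = −0.75 × (-0.207028) = 0.155271 substitutions/site.
Under a molecular clock d = 2μt, so t = d/(2μ) = 0.155271 / (2 × 9.0 × 10^-8) = 0.86 million years.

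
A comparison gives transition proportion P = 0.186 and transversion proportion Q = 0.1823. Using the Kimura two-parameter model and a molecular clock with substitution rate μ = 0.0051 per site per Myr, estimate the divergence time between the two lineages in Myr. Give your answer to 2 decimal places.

Under the Kimura two-parameter model, d = −½ ln(1 − 2P − Q) − ¼ ln(1 − 2Q).
1 − 2P − Q = 0.4457, giving −½ ln(0.4457) = 0.404055.
1 − 2Q = 0.6354, giving −¼ ln(0.6354) = 0.113375.
d = 0.404055 + 0.113375 = 0.517430.
Under a molecular clock d = 2μt, so t = d/(2μ) = 0.517430 / (2 × 0.0051) = 50.73 Myr.

50.73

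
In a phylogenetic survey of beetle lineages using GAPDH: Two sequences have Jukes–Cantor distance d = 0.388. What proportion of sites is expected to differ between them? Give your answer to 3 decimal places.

p = (3/4)(1 − e^(−4d/3)) = 0.75 × (1 − e^(-0.517333)) = 0.75 × (1 − 0.596108) = 0.302919.

0.303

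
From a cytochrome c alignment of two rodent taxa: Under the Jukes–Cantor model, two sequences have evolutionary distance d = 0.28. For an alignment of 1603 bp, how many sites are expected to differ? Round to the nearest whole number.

Invert JC69: p = (3/4)(1 − e^(−4d/3)) = 0.75 × (1 − e^(-0.373333)) = 0.75 × (1 − 0.688436) = 0.233673.
Expected differing sites = pL ≈ 0.233673 × 1603 = 374.577819 ≈ 375.

375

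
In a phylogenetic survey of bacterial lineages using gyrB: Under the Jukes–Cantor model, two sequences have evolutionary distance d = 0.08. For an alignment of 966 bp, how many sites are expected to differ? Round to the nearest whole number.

73

Invert JC69: p = (3/4)(1 − e^(−4d/3)) = 0.75 × (1 − e^(-0.106667)) = 0.75 × (1 − 0.898825) = 0.075881.
Expected differing sites = pL ≈ 0.075881 × 966 = 73.301046 ≈ 73.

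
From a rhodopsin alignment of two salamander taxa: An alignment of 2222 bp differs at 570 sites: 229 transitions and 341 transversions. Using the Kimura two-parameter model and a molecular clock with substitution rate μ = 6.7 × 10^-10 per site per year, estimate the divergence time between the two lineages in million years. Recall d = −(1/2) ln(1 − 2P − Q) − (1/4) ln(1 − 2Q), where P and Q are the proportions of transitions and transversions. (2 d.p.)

234.68

P = 229/2222 ≈ 0.10306 and Q = 341/2222 ≈ 0.153465.
Under the Kimura two-parameter model, d = −½ ln(1 − 2P − Q) − ¼ ln(1 − 2Q).
1 − 2P − Q = 0.640415, giving −½ ln(0.640415) = 0.222819.
1 − 2Q = 0.69307, giving −¼ ln(0.69307) = 0.091656.
d = 0.222819 + 0.091656 = 0.314475.
Under a molecular clock d = 2μt, so t = d/(2μ) = 0.314475 / (2 × 6.7 × 10^-10) = 234.68 million years.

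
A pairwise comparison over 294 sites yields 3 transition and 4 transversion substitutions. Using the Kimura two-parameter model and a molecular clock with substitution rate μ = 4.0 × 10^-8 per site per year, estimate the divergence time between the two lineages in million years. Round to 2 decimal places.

P = 3/294 ≈ 0.010204 and Q = 4/294 ≈ 0.013605.
Under the Kimura two-parameter model, d = −½ ln(1 − 2P − Q) − ¼ ln(1 − 2Q).
1 − 2P − Q = 0.965987, giving −½ ln(0.965987) = 0.017302.
1 − 2Q = 0.97279, giving −¼ ln(0.97279) = 0.006897.
d = 0.017302 + 0.006897 = 0.024199.
Under a molecular clock d = 2μt, so t = d/(2μ) = 0.024199 / (2 × 4.0 × 10^-8) = 0.30 million years.

0.30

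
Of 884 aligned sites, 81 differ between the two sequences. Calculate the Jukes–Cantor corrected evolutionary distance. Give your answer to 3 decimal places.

p = 81/884 ≈ 0.091629.
d = −(3/4) ln(1 − 4p/3) = −0.75 ln(1 − 0.122172) = −0.75 ln(0.877828)
  = −0.75 × (-0.130305) = 0.097729 substitutions/site.

0.098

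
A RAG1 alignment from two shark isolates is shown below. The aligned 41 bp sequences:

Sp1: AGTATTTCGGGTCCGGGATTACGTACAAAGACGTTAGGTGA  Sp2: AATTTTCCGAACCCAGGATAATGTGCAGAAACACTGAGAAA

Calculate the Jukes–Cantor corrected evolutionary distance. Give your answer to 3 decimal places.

The sequences differ at 18 of 41 sites, so p = 18/41 ≈ 0.439024.
d = −(3/4) ln(1 − 4p/3) = −0.75 ln(1 − 0.585365) = −0.75 ln(0.414635)
  = −0.75 × (-0.880357) = 0.660268 substitutions/site.

0.660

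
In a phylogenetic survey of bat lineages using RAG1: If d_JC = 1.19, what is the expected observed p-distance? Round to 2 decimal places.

p = (3/4)(1 − e^(−4d/3)) = 0.75 × (1 − e^(-1.586667)) = 0.75 × (1 − 0.204606) = 0.596546.

0.60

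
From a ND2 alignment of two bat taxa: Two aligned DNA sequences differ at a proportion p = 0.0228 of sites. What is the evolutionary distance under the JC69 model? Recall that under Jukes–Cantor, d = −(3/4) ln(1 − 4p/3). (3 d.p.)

d = −(3/4) ln(1 − 4p/3) = −0.75 ln(1 − 0.0304) = −0.75 ln(0.9696)
  = −0.75 × (-0.030872) = 0.023154 substitutions/site.

0.023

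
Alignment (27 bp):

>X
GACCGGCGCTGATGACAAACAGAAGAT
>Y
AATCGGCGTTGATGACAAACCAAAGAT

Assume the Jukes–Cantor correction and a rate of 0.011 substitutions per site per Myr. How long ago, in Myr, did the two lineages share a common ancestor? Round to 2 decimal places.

The sequences differ at 5 of 27 sites (1, 3, 9, 21, 22), so p = 5/27 ≈ 0.185185.
d = −(3/4) ln(1 − 4p/3) = −0.75 ln(1 − 0.246913) = −0.75 ln(0.753087)
  = −0.75 × (-0.283575) = 0.212681 substitutions/site.
Under a molecular clock d = 2μt, so t = d/(2μ) = 0.212681 / (2 × 0.011) = 9.67 Myr.

9.67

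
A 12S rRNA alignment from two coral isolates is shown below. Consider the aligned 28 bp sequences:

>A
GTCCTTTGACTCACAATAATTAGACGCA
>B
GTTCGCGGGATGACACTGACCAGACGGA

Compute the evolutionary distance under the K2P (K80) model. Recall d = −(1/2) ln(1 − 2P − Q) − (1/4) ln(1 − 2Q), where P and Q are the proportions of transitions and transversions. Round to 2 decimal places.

0.65

Of 28 sites, 6 differences are transitions and 6 are transversions, so P = 6/28 ≈ 0.214286 and Q = 6/28 ≈ 0.214286.
Under the Kimura two-parameter model, d = −½ ln(1 − 2P − Q) − ¼ ln(1 − 2Q).
1 − 2P − Q = 0.357142, giving −½ ln(0.357142) = 0.514811.
1 − 2Q = 0.571428, giving −¼ ln(0.571428) = 0.139904.
d = 0.514811 + 0.139904 = 0.654715.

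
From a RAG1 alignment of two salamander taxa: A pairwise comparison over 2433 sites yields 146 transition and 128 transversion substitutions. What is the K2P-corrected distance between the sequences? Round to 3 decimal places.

0.123

P = 146/2433 ≈ 0.060008 and Q = 128/2433 ≈ 0.05261.
Under the Kimura two-parameter model, d = −½ ln(1 − 2P − Q) − ¼ ln(1 − 2Q).
1 − 2P − Q = 0.827374, giving −½ ln(0.827374) = 0.094749.
1 − 2Q = 0.89478, giving −¼ ln(0.89478) = 0.027794.
d = 0.094749 + 0.027794 = 0.122543.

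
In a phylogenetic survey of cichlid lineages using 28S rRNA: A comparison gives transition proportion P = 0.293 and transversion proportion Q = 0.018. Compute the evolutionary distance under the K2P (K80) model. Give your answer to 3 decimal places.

0.472

Under the Kimura two-parameter model, d = −½ ln(1 − 2P − Q) − ¼ ln(1 − 2Q).
1 − 2P − Q = 0.396, giving −½ ln(0.396) = 0.463171.
1 − 2Q = 0.964, giving −¼ ln(0.964) = 0.009166.
d = 0.463171 + 0.009166 = 0.472337.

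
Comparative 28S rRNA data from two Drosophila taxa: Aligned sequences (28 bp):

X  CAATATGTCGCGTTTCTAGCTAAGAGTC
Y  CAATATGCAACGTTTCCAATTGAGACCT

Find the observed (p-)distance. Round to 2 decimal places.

The sequences differ at 10 of 28 positions (sites 8, 9, 10, 17, 19, 20, 22, 26, 27, 28).
p = 10/28 = 0.357142… ≈ 0.36 (to 2 d.p.).

0.36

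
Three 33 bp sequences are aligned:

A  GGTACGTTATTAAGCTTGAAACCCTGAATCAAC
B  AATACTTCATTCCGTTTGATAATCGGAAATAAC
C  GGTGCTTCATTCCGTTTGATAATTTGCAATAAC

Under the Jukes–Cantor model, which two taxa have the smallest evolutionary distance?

A–B: 13/33 differ, p = 0.394, d = 0.559.
A–C: 13/33 differ, p = 0.394, d = 0.559.
B–C: 6/33 differ, p = 0.182, d = 0.208.
The smallest distance is between B and C.

B and C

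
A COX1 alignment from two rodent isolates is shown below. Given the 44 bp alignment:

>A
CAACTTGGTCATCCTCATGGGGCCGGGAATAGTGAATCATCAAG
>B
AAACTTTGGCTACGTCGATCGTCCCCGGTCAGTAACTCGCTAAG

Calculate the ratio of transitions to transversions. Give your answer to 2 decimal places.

Transitions are A↔G and C↔T; transversions are all other mismatches.
Transitions: 7. Transversions: 14.
R = 7/14 = 0.50.

0.50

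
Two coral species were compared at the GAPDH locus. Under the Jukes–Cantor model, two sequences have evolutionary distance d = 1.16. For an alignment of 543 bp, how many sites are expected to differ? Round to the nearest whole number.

321

Invert JC69: p = (3/4)(1 − e^(−4d/3)) = 0.75 × (1 − e^(-1.546667)) = 0.75 × (1 − 0.212957) = 0.590282.
Expected differing sites = pL ≈ 0.590282 × 543 = 320.523126 ≈ 321.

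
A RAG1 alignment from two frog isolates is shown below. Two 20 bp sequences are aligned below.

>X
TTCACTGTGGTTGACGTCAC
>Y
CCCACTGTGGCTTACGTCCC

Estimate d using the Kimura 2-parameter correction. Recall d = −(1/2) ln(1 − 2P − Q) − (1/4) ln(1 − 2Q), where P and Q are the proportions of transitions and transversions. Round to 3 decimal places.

0.311

Of 20 sites, 3 differences are transitions and 2 are transversions, so P = 3/20 = 0.15 and Q = 2/20 = 0.1.
Under the Kimura two-parameter model, d = −½ ln(1 − 2P − Q) − ¼ ln(1 − 2Q).
1 − 2P − Q = 0.6, giving −½ ln(0.6) = 0.255413.
1 − 2Q = 0.8, giving −¼ ln(0.8) = 0.055786.
d = 0.255413 + 0.055786 = 0.311199.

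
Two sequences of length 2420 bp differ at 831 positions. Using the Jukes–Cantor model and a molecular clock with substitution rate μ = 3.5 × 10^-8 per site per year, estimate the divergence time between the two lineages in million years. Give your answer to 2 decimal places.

p = 831/2420 ≈ 0.343388.
d = −(3/4) ln(1 − 4p/3) = −0.75 ln(1 − 0.457851) = −0.75 ln(0.542149)
  = −0.75 × (-0.612214) = 0.459161 substitutions/site.
Under a molecular clock d = 2μt, so t = d/(2μ) = 0.459161 / (2 × 3.5 × 10^-8) = 6.56 million years.

6.56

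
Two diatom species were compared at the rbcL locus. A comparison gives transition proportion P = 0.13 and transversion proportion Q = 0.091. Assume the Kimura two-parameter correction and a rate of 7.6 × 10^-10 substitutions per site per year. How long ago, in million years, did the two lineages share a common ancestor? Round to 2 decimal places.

175.25

Under the Kimura two-parameter model, d = −½ ln(1 − 2P − Q) − ¼ ln(1 − 2Q).
1 − 2P − Q = 0.649, giving −½ ln(0.649) = 0.216161.
1 − 2Q = 0.818, giving −¼ ln(0.818) = 0.050223.
d = 0.216161 + 0.050223 = 0.266384.
Under a molecular clock d = 2μt, so t = d/(2μ) = 0.266384 / (2 × 7.6 × 10^-10) = 175.25 million years.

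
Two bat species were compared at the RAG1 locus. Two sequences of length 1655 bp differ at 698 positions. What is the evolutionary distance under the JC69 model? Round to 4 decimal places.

p = 698/1655 ≈ 0.421752.
d = −(3/4) ln(1 − 4p/3) = −0.75 ln(1 − 0.562336) = −0.75 ln(0.437664)
  = −0.75 × (-0.826304) = 0.619728 substitutions/site.

0.6197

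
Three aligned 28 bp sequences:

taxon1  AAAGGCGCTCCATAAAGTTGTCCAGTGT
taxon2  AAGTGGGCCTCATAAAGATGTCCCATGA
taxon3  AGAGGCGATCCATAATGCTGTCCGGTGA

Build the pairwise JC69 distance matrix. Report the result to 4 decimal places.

taxon1–taxon2: 9/28 sites differ → p ≈ 0.321429, d = −0.75 ln(1 − 0.428572) = 0.419713 ≈ 0.4197.
taxon1–taxon3: 6/28 sites differ → p ≈ 0.214286, d = −0.75 ln(1 − 0.285715) = 0.252355 ≈ 0.2524.
taxon2–taxon3: 11/28 sites differ → p ≈ 0.392857, d = −0.75 ln(1 − 0.523809) = 0.556452 ≈ 0.5565.

d(taxon1,taxon2) = 0.4197, d(taxon1,taxon3) = 0.2524, d(taxon2,taxon3) = 0.5565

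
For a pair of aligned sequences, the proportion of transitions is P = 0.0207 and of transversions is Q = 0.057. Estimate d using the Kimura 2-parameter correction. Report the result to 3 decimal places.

Under the Kimura two-parameter model, d = −½ ln(1 − 2P − Q) − ¼ ln(1 − 2Q).
1 − 2P − Q = 0.9016, giving −½ ln(0.9016) = 0.051792.
1 − 2Q = 0.886, giving −¼ ln(0.886) = 0.030260.
d = 0.051792 + 0.030260 = 0.082052.

0.082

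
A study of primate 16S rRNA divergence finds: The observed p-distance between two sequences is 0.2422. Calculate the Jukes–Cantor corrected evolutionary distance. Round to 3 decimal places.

d = −(3/4) ln(1 − 4p/3) = −0.75 ln(1 − 0.322933) = −0.75 ln(0.677067)
  = −0.75 × (-0.389985) = 0.292489 substitutions/site.

0.292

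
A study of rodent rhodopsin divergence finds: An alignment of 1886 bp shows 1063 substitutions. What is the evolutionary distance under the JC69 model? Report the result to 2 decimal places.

p = 1063/1886 ≈ 0.563627.
d = −(3/4) ln(1 − 4p/3) = −0.75 ln(1 − 0.751503) = −0.75 ln(0.248497)
  = −0.75 × (-1.392325) = 1.044244 substitutions/site.

1.04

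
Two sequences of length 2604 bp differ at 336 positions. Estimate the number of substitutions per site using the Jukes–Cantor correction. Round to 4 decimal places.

p = 336/2604 ≈ 0.129032.
d = −(3/4) ln(1 − 4p/3) = −0.75 ln(1 − 0.172043) = −0.75 ln(0.827957)
  = −0.75 × (-0.188794) = 0.141596 substitutions/site.

0.1416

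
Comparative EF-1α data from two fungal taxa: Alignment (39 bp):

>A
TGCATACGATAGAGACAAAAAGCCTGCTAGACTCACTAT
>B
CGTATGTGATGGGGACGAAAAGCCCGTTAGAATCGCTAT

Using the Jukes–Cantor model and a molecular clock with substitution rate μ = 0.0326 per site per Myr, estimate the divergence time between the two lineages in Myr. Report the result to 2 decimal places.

5.43

The sequences differ at 11 of 39 sites, so p = 11/39 ≈ 0.282051.
d = −(3/4) ln(1 − 4p/3) = −0.75 ln(1 − 0.376068) = −0.75 ln(0.623932)
  = −0.75 × (-0.471714) = 0.353786 substitutions/site.
Under a molecular clock d = 2μt, so t = d/(2μ) = 0.353786 / (2 × 0.0326) = 5.43 Myr.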